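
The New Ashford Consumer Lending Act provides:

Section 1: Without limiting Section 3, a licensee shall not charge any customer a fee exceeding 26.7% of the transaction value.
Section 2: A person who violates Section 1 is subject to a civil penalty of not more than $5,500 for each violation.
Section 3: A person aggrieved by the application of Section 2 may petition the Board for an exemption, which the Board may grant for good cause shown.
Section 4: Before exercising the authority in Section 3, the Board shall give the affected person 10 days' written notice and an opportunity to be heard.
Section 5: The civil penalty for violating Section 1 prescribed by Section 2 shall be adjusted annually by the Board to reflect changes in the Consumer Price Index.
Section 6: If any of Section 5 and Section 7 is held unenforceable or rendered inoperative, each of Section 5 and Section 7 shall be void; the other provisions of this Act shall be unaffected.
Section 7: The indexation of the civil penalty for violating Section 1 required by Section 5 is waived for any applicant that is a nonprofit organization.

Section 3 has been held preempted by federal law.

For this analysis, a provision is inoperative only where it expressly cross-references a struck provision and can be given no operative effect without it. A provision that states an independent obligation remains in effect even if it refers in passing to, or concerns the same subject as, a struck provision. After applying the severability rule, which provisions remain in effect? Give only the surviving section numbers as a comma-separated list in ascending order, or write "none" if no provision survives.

1, 2, 5, 6, 7

Section 3 is struck. Section 4 merely fixes the notice-and-hearing requirement for Section 3; with Section 3 gone it has nothing to operate on and falls away. Although Section 1 refers to Section 3, its operative terms do not depend on Section 3, so it remains in effect. Section 6 ties Section 5 and Section 7 together, but none of those is affected here; the remaining provisions continue in force under Section 6. Section 1, Section 2, Section 5, Section 6, and Section 7 remain in effect.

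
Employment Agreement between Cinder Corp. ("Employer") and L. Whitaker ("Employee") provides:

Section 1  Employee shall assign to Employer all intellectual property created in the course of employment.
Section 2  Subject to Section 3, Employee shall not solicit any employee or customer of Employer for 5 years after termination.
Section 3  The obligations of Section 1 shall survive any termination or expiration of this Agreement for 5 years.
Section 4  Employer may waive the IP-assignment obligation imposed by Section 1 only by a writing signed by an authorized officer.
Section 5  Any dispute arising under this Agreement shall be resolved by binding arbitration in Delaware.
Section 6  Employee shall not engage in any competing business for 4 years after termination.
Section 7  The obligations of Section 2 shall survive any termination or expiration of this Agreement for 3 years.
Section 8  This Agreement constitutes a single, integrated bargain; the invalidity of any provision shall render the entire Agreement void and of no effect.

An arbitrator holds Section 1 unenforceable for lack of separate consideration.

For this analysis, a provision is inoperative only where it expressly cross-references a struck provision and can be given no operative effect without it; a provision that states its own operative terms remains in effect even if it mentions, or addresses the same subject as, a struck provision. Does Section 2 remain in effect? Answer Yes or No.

No

Section 1 is struck. Section 3 operates only by reference to Section 1, so it falls with Section 1. The only function of Section 4 is the waiver condition for Section 1, so it cannot stand once Section 1 is removed. Section 8 provides that the Agreement is not severable, so the invalidity of any one provision voids the entire Agreement. No provision of the Agreement survives. Section 2 is among the inoperative provisions, so the answer is no.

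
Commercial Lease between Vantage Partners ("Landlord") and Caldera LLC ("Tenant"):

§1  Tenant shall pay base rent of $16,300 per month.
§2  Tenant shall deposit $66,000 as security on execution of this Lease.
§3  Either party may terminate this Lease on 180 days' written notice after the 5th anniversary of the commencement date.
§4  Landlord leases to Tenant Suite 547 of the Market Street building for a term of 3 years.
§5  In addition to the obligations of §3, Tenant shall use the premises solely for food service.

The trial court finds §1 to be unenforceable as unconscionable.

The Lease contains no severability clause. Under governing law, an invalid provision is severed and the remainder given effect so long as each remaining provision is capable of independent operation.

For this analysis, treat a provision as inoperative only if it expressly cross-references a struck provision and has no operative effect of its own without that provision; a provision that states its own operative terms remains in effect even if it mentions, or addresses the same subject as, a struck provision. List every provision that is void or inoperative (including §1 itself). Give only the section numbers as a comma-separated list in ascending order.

§1 is struck. Nothing else in the Lease is defined by reference to §1. Under the stated default rule, only provisions that cannot operate independently fall away; the rest are enforced. The provisions still in force are §2, §3, §4, and §5.

1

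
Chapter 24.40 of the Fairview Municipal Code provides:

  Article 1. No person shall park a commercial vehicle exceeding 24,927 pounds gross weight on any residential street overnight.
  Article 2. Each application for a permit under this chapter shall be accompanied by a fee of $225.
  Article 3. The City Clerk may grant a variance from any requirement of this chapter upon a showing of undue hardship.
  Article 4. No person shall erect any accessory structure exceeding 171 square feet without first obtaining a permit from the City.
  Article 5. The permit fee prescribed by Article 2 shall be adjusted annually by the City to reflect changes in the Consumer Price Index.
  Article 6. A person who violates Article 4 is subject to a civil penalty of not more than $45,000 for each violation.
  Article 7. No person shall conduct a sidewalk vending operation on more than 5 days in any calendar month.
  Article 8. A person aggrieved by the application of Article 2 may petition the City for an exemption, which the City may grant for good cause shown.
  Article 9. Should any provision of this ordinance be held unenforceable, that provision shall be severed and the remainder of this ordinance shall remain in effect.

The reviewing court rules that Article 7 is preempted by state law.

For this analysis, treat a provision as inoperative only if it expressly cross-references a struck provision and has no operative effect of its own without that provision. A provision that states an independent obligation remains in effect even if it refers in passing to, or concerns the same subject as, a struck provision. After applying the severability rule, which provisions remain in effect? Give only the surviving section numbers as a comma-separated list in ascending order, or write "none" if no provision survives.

1, 2, 3, 4, 5, 6, 8, 9

Article 7 is struck. Nothing else in the ordinance is defined by reference to Article 7. Article 9 is a severability clause and preserves every provision that can still be given independent effect. Article 1, Article 2, Article 3, Article 4, Article 5, Article 6, Article 8, and Article 9 remain in effect.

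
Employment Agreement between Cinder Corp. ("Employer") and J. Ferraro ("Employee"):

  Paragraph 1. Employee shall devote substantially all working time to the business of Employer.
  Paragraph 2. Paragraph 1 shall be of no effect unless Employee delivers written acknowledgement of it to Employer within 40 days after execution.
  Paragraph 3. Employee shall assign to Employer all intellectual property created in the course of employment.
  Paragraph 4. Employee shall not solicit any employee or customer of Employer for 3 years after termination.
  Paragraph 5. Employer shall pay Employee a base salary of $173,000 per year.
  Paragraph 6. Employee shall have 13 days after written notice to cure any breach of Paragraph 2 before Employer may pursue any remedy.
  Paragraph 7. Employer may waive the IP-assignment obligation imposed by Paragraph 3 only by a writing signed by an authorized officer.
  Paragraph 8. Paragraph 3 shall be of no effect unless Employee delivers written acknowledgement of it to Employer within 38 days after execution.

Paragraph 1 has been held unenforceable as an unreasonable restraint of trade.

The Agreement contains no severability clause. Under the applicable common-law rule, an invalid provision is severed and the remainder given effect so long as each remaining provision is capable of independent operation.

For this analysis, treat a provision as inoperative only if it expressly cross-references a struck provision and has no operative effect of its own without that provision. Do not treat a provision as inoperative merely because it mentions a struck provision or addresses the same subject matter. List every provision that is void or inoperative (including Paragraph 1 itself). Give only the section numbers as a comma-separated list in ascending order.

1, 2, 6

Paragraph 1 is struck. Paragraph 2 operates only by reference to Paragraph 1, so it falls with Paragraph 1. Paragraph 6 has no operative effect of its own apart from Paragraph 2 and is therefore inoperative. Under the stated default rule, only provisions that cannot operate independently fall away; the rest are enforced. Paragraph 3, Paragraph 4, Paragraph 5, Paragraph 7, and Paragraph 8 remain in effect.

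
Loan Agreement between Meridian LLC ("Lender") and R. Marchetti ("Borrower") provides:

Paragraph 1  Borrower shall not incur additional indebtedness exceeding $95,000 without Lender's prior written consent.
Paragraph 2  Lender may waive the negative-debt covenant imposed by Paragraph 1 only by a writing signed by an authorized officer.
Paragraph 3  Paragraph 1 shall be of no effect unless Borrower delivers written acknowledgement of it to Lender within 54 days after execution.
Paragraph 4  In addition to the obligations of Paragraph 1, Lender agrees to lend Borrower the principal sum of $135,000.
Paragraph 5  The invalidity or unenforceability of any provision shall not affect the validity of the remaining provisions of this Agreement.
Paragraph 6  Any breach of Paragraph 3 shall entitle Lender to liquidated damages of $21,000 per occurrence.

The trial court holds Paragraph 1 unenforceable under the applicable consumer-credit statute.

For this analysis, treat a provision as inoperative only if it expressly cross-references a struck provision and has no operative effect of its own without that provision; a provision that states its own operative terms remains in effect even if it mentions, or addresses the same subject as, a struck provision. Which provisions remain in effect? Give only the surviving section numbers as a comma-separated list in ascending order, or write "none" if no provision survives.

4, 5

Paragraph 1 is struck. Paragraph 2 operates only by reference to Paragraph 1, so it falls with Paragraph 1. Paragraph 3 merely fixes the acknowledgement condition for Paragraph 1; with Paragraph 1 gone it has nothing to operate on and falls away. Paragraph 6 operates only by reference to Paragraph 3, so it falls with Paragraph 3. Paragraph 4 mentions Paragraph 1 but its own obligation stands independently of Paragraph 1, so Paragraph 4 is not affected. Under the severability clause in Paragraph 5, the remaining provisions continue in force. Paragraph 4 and Paragraph 5 remain in effect.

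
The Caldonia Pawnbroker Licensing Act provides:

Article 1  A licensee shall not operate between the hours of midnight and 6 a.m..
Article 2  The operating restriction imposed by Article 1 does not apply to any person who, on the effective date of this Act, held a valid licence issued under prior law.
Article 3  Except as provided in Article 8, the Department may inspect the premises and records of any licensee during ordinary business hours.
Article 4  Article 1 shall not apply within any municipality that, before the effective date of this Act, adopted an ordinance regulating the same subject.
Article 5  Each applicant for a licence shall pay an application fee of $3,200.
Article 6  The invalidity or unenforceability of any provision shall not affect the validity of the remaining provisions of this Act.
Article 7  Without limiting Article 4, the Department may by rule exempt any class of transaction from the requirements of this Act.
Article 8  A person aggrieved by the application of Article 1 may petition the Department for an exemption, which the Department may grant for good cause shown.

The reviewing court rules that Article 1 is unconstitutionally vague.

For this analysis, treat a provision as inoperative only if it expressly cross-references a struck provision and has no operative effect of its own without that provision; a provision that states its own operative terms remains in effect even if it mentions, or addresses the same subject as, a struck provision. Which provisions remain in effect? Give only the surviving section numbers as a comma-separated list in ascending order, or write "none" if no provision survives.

Article 1 is struck. Article 2 has no operative effect of its own apart from Article 1 and is therefore inoperative. The only function of Article 4 is the local-preemption carve-out from Article 1, so it cannot stand once Article 1 is removed. Article 8 has no operative effect of its own apart from Article 1 and is therefore inoperative. Article 7 mentions Article 4 but its own obligation stands independently of Article 4, so Article 7 is not affected. Although Article 3 refers to Article 8, its operative terms do not depend on Article 8, so it remains in effect. Under the severability clause in Article 6, the remaining provisions continue in force. That leaves Article 3, Article 5, Article 6, and Article 7 in effect.

3, 5, 6, 7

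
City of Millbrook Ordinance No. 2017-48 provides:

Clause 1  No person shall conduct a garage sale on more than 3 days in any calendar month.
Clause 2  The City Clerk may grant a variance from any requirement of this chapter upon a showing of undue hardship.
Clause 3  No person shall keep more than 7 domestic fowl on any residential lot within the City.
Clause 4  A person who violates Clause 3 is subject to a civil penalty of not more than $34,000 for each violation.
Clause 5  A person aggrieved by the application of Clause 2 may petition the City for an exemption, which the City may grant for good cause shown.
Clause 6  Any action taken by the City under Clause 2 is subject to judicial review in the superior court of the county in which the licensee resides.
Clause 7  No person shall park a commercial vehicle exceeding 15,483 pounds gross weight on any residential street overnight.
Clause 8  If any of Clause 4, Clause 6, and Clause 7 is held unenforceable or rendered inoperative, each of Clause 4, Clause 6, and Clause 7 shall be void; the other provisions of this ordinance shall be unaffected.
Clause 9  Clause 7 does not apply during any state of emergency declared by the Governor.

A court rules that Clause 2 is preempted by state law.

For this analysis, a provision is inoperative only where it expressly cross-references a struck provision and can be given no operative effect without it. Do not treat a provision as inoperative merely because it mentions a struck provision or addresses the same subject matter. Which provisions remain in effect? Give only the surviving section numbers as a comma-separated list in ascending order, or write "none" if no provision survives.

1, 3, 8

Clause 2 is struck. Clause 5 merely fixes the exemption procedure for Clause 2; with Clause 2 gone it has nothing to operate on and falls away. Clause 6 operates only by reference to Clause 2, so it falls with Clause 2. Clause 8 declares Clause 4, Clause 6, and Clause 7 mutually dependent; since one of them has fallen, all of them are of no effect. That brings down Clause 4 and Clause 7 as well. Clause 9 in turn depends solely on a provision now struck and likewise falls. The remainder continues in force under Clause 8. Clause 1, Clause 3, and Clause 8 remain in effect.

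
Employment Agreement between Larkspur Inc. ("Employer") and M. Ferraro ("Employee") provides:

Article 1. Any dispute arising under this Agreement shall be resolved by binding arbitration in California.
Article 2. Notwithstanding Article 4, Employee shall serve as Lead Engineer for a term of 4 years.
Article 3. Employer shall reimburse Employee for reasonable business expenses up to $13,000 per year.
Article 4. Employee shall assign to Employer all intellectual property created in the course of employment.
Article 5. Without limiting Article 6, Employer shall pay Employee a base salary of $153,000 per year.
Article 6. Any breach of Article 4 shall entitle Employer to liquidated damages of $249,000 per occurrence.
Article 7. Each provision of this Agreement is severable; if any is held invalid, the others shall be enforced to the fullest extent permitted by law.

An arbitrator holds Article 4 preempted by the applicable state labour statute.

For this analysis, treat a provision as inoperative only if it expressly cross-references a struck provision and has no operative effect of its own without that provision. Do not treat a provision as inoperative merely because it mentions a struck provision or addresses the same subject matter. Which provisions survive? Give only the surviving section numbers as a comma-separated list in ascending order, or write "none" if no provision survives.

Article 4 is struck. Article 6 has no operative effect of its own apart from Article 4 and is therefore inoperative. Article 2 mentions Article 4 but its own obligation stands independently of Article 4, so Article 2 is not affected. Although Article 5 refers to Article 6, its operative terms do not depend on Article 6, so it remains in effect. Article 7 is a severability clause and preserves every provision that can still be given independent effect. That leaves Article 1, Article 2, Article 3, Article 5, and Article 7 in effect.

1, 2, 3, 5, 7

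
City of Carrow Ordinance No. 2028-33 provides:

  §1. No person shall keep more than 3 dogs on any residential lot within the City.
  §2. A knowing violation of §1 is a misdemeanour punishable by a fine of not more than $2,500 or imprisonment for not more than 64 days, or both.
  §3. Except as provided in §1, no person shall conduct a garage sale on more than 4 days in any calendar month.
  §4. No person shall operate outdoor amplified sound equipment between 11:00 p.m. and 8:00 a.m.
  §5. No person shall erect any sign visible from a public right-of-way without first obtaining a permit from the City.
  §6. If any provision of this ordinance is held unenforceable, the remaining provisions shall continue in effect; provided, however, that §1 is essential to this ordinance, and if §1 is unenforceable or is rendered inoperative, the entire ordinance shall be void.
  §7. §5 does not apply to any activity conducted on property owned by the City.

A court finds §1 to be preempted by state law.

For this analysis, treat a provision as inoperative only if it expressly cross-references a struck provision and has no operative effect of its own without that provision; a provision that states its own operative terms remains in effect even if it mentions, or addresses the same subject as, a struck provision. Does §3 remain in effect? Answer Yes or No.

No

§1 is struck. §2 merely fixes the criminal penalty for violating §1; with §1 gone it has nothing to operate on and falls away. §6 makes §1 an essential term, and §1 is the provision held invalid; under §6, the entire ordinance is therefore void. No provision of the ordinance survives. §3 is among the inoperative provisions, so the answer is no.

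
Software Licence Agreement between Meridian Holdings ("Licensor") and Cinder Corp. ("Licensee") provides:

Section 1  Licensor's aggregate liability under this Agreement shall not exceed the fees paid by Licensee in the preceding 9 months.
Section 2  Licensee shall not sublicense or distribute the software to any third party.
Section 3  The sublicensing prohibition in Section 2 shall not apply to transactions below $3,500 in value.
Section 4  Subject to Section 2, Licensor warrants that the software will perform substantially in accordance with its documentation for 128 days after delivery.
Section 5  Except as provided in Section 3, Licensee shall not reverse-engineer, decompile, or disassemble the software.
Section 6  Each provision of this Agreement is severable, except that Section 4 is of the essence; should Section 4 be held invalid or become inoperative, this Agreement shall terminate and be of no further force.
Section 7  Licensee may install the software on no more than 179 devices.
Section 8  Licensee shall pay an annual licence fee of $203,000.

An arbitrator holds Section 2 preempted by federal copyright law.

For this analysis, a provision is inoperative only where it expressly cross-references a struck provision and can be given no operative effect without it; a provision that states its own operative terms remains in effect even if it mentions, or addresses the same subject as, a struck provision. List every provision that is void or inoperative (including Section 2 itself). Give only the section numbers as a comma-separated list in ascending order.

2, 3

Section 2 is struck. Section 3 operates only by reference to Section 2, so it falls with Section 2. Section 5 mentions Section 3 but its own obligation stands independently of Section 3, so Section 5 is not affected. Although Section 4 refers to Section 2, its operative terms do not depend on Section 2, so it remains in effect. Section 6 makes Section 4 an essential term, but Section 4 is unaffected, so the severability proviso in Section 6 preserves the remaining provisions. That leaves Section 1, Section 4, Section 5, Section 6, Section 7, and Section 8 in effect.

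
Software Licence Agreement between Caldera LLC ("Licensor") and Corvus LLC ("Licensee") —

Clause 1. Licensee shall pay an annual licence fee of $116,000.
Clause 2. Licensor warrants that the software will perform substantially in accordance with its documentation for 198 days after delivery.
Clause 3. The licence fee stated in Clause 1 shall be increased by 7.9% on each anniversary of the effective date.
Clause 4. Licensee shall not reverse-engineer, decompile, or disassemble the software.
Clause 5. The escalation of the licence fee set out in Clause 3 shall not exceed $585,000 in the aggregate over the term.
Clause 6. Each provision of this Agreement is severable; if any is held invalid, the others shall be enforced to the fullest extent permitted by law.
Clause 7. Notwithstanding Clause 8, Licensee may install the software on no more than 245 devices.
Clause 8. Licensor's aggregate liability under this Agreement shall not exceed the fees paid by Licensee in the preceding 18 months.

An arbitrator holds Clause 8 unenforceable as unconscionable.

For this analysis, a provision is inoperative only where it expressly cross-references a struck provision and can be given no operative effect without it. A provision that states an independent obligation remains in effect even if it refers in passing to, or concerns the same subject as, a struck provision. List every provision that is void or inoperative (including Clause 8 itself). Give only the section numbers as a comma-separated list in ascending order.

8

Clause 8 is struck. Although Clause 7 refers to Clause 8, its operative terms do not depend on Clause 8, so it remains in effect. No other provision's operative terms depend on Clause 8. Clause 6 is a severability clause and preserves every provision that can still be given independent effect. Clause 1, Clause 2, Clause 3, Clause 4, Clause 5, Clause 6, and Clause 7 remain in effect.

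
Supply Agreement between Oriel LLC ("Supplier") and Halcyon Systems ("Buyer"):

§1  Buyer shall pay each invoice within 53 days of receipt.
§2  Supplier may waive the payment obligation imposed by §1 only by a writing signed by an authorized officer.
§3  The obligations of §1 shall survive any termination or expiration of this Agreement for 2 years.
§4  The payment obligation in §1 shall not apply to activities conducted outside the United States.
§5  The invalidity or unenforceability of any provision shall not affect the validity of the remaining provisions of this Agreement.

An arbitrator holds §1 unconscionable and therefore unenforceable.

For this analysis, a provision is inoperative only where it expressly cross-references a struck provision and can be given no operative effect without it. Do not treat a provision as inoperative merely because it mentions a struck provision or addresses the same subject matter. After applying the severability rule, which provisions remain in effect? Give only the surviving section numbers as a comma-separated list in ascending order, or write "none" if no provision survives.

5

§1 is struck. §2 merely fixes the waiver condition for §1; with §1 gone it has nothing to operate on and falls away. §3 has no operative effect of its own apart from §1 and is therefore inoperative. §4 does nothing except set the carve-out from the payment obligation by reference to §1; with §1 gone it has no independent effect and is inoperative. §5 is a severability clause and preserves every provision that can still be given independent effect. Only §5 remains in effect.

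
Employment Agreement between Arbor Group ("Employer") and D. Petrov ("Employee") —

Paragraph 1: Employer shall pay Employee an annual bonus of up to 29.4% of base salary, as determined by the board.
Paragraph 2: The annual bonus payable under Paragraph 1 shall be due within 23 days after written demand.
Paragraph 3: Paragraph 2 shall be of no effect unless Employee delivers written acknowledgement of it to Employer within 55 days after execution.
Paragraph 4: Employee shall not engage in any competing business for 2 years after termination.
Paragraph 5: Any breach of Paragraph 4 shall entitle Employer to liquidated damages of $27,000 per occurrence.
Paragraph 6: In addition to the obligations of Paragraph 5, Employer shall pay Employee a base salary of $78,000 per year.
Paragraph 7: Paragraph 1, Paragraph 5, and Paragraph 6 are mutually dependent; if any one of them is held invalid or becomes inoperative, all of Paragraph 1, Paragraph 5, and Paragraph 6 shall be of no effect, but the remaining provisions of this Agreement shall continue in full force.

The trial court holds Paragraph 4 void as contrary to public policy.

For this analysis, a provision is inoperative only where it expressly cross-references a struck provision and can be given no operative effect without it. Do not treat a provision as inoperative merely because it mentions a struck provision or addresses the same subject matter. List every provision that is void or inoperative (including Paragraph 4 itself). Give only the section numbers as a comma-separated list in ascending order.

Paragraph 4 is struck. The whole of Paragraph 5 is the liquidated-damages amount, defined by reference to Paragraph 4, so Paragraph 5 cannot stand once Paragraph 4 is removed. Paragraph 7 declares Paragraph 1, Paragraph 5, and Paragraph 6 mutually dependent; since one of them has fallen, all of them are of no effect. That brings down Paragraph 1 and Paragraph 6 as well. Paragraph 2 and Paragraph 3 in turn depend solely on a provision now struck and likewise fall. The remainder continues in force under Paragraph 7. Only Paragraph 7 remains in effect.

1, 2, 3, 4, 5, 6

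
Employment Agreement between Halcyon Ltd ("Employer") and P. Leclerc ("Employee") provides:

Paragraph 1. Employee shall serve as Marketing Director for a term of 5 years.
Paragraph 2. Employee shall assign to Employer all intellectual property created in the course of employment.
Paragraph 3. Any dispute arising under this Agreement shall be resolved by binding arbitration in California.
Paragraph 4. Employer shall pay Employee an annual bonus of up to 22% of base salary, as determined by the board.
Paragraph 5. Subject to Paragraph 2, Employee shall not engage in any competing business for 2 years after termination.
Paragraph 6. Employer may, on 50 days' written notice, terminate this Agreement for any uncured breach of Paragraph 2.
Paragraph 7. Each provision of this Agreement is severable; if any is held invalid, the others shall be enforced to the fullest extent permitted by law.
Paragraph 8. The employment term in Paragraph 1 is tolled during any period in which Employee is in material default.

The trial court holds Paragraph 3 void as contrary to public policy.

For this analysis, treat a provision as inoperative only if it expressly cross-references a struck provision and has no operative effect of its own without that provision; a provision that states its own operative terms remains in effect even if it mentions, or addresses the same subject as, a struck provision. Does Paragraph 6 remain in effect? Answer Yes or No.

Yes

Paragraph 3 is struck. Nothing else in the Agreement is defined by reference to Paragraph 3. Under the severability clause in Paragraph 7, the remaining provisions continue in force. Paragraph 1, Paragraph 2, Paragraph 4, Paragraph 5, Paragraph 6, Paragraph 7, and Paragraph 8 remain in effect. Paragraph 6 is among the surviving provisions, so the answer is yes.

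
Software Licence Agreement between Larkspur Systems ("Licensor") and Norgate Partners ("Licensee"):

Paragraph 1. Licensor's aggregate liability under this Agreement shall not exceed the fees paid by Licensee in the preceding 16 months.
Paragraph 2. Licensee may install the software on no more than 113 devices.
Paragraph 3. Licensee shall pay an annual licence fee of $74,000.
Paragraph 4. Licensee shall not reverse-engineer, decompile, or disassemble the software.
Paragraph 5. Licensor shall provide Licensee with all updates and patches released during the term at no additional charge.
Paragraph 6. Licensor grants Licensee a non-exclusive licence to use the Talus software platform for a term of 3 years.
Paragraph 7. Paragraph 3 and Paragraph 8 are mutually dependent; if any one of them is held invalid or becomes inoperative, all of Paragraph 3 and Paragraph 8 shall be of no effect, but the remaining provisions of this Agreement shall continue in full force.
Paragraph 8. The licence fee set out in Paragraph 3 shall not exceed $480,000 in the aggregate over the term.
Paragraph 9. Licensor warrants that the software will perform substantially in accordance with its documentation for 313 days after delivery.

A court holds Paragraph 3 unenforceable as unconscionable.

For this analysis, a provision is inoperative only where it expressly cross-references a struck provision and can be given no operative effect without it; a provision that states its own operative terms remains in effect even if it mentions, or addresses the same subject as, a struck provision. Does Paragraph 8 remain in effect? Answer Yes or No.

Paragraph 3 is struck. Paragraph 8 has no operative effect of its own apart from Paragraph 3 and is therefore inoperative. Paragraph 7 declares Paragraph 3 and Paragraph 8 mutually dependent; since one of them has fallen, all of them are of no effect. The remainder continues in force under Paragraph 7. That leaves Paragraph 1, Paragraph 2, Paragraph 4, Paragraph 5, Paragraph 6, Paragraph 7, and Paragraph 9 in effect. Paragraph 8 is among the inoperative provisions, so the answer is no.

No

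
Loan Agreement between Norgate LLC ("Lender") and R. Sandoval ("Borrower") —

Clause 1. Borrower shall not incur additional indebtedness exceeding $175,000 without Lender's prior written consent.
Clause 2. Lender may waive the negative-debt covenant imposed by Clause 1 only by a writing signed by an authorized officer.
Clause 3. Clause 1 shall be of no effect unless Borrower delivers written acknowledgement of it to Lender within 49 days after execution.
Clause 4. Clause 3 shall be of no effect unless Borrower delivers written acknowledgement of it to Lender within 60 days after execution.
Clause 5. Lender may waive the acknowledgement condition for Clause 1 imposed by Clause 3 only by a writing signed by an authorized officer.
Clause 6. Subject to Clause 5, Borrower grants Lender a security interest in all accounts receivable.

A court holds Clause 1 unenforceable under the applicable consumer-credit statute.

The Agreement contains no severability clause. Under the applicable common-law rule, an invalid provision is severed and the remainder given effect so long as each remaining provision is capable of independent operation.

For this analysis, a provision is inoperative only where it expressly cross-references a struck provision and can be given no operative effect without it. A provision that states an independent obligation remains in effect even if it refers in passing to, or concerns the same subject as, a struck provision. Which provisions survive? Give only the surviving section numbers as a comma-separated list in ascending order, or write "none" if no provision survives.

Clause 1 is struck. Clause 2 has no operative effect of its own apart from Clause 1 and is therefore inoperative. Clause 3 merely fixes the acknowledgement condition for Clause 1; with Clause 1 gone it has nothing to operate on and falls away. Clause 4 merely fixes the acknowledgement condition for Clause 3; with Clause 3 gone it has nothing to operate on and falls away. Clause 5 operates only by reference to Clause 3, so it falls with Clause 3. Clause 6 mentions Clause 5 but its own obligation stands independently of Clause 5, so Clause 6 is not affected. With no severability clause, the stated default rule severs what cannot stand and enforces each remaining provision that can operate on its own. Only Clause 6 remains in effect.

6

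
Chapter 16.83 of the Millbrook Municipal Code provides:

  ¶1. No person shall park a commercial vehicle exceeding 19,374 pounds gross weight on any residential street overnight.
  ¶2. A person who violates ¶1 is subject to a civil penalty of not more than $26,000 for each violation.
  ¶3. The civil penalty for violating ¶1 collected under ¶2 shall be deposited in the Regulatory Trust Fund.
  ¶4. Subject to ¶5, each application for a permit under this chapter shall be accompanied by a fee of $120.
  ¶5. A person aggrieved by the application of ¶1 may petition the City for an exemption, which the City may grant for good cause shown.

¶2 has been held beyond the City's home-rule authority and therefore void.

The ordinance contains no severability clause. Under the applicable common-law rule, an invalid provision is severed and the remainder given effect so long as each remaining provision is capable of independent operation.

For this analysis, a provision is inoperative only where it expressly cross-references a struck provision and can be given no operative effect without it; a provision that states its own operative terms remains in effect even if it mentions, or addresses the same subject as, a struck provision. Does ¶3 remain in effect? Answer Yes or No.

¶2 is struck. ¶3 operates only by reference to ¶2, so it falls with ¶2. With no severability clause, the stated default rule severs what cannot stand and enforces each remaining provision that can operate on its own. The provisions still in force are ¶1, ¶4, and ¶5. ¶3 is among the inoperative provisions, so the answer is no.

No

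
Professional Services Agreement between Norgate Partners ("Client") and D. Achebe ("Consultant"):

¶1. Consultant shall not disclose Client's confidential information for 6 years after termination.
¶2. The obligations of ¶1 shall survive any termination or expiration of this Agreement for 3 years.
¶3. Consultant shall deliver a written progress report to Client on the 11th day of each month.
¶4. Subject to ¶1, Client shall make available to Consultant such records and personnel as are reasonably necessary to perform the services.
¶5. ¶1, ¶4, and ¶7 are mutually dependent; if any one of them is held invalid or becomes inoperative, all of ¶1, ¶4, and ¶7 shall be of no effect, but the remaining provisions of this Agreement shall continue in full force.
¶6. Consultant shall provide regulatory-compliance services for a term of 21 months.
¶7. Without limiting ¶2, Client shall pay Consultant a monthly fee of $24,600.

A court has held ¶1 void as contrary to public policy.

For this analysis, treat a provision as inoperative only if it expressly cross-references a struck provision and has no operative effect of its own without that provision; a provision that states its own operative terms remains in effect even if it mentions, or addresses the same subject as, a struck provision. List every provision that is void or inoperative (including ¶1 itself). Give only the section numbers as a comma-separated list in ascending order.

¶1 is struck. ¶2 merely fixes the survival period for ¶1; with ¶1 gone it has nothing to operate on and falls away. ¶5 declares ¶1, ¶4, and ¶7 mutually dependent; since one of them has fallen, all of them are of no effect. That brings down ¶4 and ¶7 as well. The remainder continues in force under ¶5. That leaves ¶3, ¶5, and ¶6 in effect.

1, 2, 4, 7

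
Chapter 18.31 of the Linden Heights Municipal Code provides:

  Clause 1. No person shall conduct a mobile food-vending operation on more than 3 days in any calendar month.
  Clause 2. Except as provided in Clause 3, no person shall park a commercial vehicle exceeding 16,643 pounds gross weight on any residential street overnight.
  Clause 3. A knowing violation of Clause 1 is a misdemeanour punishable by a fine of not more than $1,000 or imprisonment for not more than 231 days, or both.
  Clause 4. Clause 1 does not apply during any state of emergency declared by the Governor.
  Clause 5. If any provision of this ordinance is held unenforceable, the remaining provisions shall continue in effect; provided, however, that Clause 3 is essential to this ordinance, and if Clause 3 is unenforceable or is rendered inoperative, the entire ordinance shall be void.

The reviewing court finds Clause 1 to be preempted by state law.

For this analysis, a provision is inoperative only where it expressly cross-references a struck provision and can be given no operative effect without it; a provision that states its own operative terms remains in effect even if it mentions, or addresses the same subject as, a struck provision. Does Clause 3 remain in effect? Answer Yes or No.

No

Clause 1 is struck. Clause 3 has no operative effect of its own apart from Clause 1 and is therefore inoperative. The only function of Clause 4 is the emergency suspension of Clause 1, so it cannot stand once Clause 1 is removed. Clause 5 makes Clause 3 an essential term, and Clause 3 has been rendered inoperative by the cascade; under Clause 5, the entire ordinance is therefore void. No provision of the ordinance survives. Clause 3 is among the inoperative provisions, so the answer is no.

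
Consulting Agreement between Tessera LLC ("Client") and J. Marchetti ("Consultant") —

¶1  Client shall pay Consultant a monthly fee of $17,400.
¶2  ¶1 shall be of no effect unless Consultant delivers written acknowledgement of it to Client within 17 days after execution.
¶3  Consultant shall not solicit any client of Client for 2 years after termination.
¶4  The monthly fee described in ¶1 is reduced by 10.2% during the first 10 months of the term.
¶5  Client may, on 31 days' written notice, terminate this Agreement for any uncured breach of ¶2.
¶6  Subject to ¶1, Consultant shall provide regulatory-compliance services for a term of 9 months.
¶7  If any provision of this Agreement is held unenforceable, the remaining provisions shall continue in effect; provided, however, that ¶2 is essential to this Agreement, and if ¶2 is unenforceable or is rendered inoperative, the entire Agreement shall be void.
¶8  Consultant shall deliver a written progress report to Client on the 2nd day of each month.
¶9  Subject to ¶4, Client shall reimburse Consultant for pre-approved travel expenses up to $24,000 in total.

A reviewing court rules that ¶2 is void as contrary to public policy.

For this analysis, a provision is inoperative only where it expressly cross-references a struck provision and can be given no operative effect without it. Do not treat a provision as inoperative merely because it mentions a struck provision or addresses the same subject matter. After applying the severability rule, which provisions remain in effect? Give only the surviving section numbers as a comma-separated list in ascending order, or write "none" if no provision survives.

none

¶2 is struck. ¶5 has no operative effect of its own apart from ¶2 and is therefore inoperative. ¶7 makes ¶2 an essential term, and ¶2 is the provision held invalid; under ¶7, the entire Agreement is therefore void. No provision of the Agreement survives.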